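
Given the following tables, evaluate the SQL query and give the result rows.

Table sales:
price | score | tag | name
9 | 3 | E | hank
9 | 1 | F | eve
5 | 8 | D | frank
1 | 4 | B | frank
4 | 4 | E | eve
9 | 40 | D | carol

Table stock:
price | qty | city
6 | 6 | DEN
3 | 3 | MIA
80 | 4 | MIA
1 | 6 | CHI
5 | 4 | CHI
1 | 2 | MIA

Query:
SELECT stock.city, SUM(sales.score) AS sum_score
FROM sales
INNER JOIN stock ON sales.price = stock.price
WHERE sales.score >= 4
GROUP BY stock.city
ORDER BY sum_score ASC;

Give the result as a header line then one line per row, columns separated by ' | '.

== RESULT ==
stock.city | sum_score
MIA | 4
CHI | 12

Derivation:
After JOIN stock (3 rows):
sales.price | sales.score | sales.tag | sales.name | stock.price | stock.qty | stock.city
5 | 8 | D | frank | 5 | 4 | CHI
1 | 4 | B | frank | 1 | 6 | CHI
1 | 4 | B | frank | 1 | 2 | MIA
After WHERE (3 rows):
sales.price | sales.score | sales.tag | sales.name | stock.price | stock.qty | stock.city
5 | 8 | D | frank | 5 | 4 | CHI
1 | 4 | B | frank | 1 | 6 | CHI
1 | 4 | B | frank | 1 | 2 | MIA
After GROUP BY (2 rows):
stock.city | sum_score
CHI | 12
MIA | 4
After ORDER BY (2 rows):
stock.city | sum_score
MIA | 4
CHI | 12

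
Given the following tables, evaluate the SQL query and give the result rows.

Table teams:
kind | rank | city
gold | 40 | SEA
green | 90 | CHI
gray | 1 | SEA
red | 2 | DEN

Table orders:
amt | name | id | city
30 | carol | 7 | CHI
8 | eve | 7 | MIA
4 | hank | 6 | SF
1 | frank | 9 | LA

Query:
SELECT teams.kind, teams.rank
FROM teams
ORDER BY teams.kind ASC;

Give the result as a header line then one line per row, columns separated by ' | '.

After SELECT (4 rows):
teams.kind | teams.rank
gold | 40
green | 90
gray | 1
red | 2
After ORDER BY (4 rows):
teams.kind | teams.rank
gold | 40
gray | 1
green | 90
red | 2

== RESULT ==
teams.kind | teams.rank
gold | 40
gray | 1
green | 90
red | 2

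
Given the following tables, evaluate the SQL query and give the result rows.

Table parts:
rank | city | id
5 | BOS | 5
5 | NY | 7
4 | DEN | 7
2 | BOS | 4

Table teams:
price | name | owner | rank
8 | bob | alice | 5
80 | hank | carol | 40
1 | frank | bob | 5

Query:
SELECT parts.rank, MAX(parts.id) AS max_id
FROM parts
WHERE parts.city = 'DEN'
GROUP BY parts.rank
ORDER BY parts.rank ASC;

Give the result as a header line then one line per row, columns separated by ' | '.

After WHERE (1 rows):
parts.rank | parts.city | parts.id
4 | DEN | 7
After GROUP BY (1 rows):
parts.rank | max_id
4 | 7
After ORDER BY (1 rows):
parts.rank | max_id
4 | 7

== RESULT ==
parts.rank | max_id
4 | 7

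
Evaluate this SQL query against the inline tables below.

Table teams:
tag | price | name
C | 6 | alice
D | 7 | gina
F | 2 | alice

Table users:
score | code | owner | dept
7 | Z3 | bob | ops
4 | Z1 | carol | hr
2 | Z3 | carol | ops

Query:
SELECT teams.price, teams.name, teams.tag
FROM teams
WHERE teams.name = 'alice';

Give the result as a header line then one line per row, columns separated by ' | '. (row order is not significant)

After WHERE (2 rows):
teams.tag | teams.price | teams.name
C | 6 | alice
F | 2 | alice
After SELECT (2 rows):
teams.price | teams.name | teams.tag
6 | alice | C
2 | alice | F

== RESULT ==
teams.price | teams.name | teams.tag
6 | alice | C
2 | alice | F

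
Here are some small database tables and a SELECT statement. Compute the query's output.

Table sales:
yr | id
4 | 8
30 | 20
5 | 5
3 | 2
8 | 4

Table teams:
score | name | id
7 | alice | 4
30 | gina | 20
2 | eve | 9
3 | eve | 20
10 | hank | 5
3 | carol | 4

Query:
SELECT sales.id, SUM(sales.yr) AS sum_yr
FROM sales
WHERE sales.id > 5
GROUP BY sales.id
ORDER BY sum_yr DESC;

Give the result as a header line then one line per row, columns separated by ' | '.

After WHERE (2 rows):
sales.yr | sales.id
4 | 8
30 | 20
After GROUP BY (2 rows):
sales.id | sum_yr
8 | 4
20 | 30
After ORDER BY (2 rows):
sales.id | sum_yr
20 | 30
8 | 4

== RESULT ==
sales.id | sum_yr
20 | 30
8 | 4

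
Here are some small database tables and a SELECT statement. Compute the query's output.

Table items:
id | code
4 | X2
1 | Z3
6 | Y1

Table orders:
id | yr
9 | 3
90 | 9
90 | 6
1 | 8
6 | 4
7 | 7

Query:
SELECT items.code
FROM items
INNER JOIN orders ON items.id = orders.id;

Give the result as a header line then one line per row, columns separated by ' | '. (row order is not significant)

After JOIN orders (2 rows):
items.id | items.code | orders.id | orders.yr
1 | Z3 | 1 | 8
6 | Y1 | 6 | 4
After SELECT (2 rows):
items.code
Z3
Y1

== RESULT ==
items.code
Z3
Y1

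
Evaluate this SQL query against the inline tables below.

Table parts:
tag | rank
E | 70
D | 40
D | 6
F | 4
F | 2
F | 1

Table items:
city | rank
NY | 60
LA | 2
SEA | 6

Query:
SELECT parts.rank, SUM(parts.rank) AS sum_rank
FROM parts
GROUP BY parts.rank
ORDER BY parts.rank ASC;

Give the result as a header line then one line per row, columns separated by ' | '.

After GROUP BY (6 rows):
parts.rank | sum_rank
70 | 70
40 | 40
6 | 6
4 | 4
2 | 2
1 | 1
After ORDER BY (6 rows):
parts.rank | sum_rank
1 | 1
2 | 2
4 | 4
6 | 6
40 | 40
70 | 70

== RESULT ==
parts.rank | sum_rank
1 | 1
2 | 2
4 | 4
6 | 6
40 | 40
70 | 70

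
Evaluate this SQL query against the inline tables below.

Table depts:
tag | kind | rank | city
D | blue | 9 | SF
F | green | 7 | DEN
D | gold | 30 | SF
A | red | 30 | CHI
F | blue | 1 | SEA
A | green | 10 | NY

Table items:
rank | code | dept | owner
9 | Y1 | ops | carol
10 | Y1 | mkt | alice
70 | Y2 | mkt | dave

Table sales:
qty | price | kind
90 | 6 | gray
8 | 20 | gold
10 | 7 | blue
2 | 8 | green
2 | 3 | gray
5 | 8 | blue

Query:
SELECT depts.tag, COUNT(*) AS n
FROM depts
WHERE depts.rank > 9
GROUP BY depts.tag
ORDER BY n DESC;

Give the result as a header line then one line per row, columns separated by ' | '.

== RESULT ==
depts.tag | n
A | 2
D | 1

Derivation:
After WHERE (3 rows):
depts.tag | depts.kind | depts.rank | depts.city
D | gold | 30 | SF
A | red | 30 | CHI
A | green | 10 | NY
After GROUP BY (2 rows):
depts.tag | n
D | 1
A | 2
After ORDER BY (2 rows):
depts.tag | n
A | 2
D | 1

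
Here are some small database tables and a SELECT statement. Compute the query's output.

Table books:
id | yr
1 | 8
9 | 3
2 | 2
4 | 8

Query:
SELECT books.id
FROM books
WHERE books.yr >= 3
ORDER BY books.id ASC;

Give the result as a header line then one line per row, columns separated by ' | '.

== RESULT ==
books.id
1
4
9

Derivation:
After WHERE (3 rows):
books.id | books.yr
1 | 8
9 | 3
4 | 8
After SELECT (3 rows):
books.id
1
9
4
After ORDER BY (3 rows):
books.id
1
4
9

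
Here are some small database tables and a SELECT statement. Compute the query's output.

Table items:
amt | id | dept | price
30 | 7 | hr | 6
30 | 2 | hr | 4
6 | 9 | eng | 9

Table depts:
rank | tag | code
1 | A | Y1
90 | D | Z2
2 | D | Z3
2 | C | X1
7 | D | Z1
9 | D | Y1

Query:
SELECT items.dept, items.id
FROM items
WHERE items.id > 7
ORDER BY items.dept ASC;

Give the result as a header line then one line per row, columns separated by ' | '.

After WHERE (1 rows):
items.amt | items.id | items.dept | items.price
6 | 9 | eng | 9
After SELECT (1 rows):
items.dept | items.id
eng | 9
After ORDER BY (1 rows):
items.dept | items.id
eng | 9

== RESULT ==
items.dept | items.id
eng | 9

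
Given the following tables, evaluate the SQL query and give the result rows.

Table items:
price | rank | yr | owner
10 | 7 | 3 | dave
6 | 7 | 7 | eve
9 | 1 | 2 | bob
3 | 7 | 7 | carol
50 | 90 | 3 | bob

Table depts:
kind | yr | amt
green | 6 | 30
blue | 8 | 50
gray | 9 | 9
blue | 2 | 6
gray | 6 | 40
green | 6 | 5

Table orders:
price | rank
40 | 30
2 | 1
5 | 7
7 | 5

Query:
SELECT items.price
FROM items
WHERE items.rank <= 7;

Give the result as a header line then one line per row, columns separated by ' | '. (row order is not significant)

== RESULT ==
items.price
10
6
9
3

Derivation:
After WHERE (4 rows):
items.price | items.rank | items.yr | items.owner
10 | 7 | 3 | dave
6 | 7 | 7 | eve
9 | 1 | 2 | bob
3 | 7 | 7 | carol
After SELECT (4 rows):
items.price
10
6
9
3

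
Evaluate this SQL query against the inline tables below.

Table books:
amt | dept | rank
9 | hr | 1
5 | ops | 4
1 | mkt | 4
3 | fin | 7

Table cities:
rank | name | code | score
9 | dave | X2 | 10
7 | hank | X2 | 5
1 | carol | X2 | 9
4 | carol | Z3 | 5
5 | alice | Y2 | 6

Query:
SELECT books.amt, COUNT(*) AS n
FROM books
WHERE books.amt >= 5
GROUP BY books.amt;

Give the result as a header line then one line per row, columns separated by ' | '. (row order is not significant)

After WHERE (2 rows):
books.amt | books.dept | books.rank
9 | hr | 1
5 | ops | 4
After GROUP BY (2 rows):
books.amt | n
9 | 1
5 | 1

== RESULT ==
books.amt | n
9 | 1
5 | 1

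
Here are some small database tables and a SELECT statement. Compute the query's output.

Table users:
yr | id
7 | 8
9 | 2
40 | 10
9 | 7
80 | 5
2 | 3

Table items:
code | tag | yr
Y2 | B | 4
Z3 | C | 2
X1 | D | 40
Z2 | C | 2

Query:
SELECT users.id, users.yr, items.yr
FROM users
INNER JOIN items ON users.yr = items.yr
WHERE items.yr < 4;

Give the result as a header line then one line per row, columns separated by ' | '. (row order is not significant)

After JOIN items (3 rows):
users.yr | users.id | items.code | items.tag | items.yr
40 | 10 | X1 | D | 40
2 | 3 | Z3 | C | 2
2 | 3 | Z2 | C | 2
After WHERE (2 rows):
users.yr | users.id | items.code | items.tag | items.yr
2 | 3 | Z3 | C | 2
2 | 3 | Z2 | C | 2
After SELECT (2 rows):
users.id | users.yr | items.yr
3 | 2 | 2
3 | 2 | 2

== RESULT ==
users.id | users.yr | items.yr
3 | 2 | 2
3 | 2 | 2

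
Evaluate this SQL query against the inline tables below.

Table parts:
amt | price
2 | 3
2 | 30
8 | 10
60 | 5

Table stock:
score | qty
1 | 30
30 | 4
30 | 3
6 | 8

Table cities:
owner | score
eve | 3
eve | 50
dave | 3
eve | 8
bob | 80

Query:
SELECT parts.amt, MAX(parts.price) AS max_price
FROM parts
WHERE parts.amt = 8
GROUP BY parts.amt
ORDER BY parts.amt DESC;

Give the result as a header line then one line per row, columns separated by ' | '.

== RESULT ==
parts.amt | max_price
8 | 10

Derivation:
After WHERE (1 rows):
parts.amt | parts.price
8 | 10
After GROUP BY (1 rows):
parts.amt | max_price
8 | 10
After ORDER BY (1 rows):
parts.amt | max_price
8 | 10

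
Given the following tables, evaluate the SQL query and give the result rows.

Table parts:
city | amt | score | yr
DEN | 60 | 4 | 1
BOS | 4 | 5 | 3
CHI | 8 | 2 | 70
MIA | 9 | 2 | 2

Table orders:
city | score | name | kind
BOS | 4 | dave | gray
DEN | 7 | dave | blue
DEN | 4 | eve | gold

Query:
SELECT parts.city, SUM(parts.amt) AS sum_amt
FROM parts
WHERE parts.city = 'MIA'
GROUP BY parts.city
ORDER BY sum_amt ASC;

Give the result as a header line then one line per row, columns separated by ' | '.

After WHERE (1 rows):
parts.city | parts.amt | parts.score | parts.yr
MIA | 9 | 2 | 2
After GROUP BY (1 rows):
parts.city | sum_amt
MIA | 9
After ORDER BY (1 rows):
parts.city | sum_amt
MIA | 9

== RESULT ==
parts.city | sum_amt
MIA | 9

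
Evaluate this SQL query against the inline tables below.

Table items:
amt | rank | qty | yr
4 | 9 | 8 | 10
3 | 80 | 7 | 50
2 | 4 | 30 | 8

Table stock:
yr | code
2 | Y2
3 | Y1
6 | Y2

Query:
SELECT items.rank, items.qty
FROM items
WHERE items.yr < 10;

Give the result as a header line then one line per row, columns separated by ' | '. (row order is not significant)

== RESULT ==
items.rank | items.qty
4 | 30

Derivation:
After WHERE (1 rows):
items.amt | items.rank | items.qty | items.yr
2 | 4 | 30 | 8
After SELECT (1 rows):
items.rank | items.qty
4 | 30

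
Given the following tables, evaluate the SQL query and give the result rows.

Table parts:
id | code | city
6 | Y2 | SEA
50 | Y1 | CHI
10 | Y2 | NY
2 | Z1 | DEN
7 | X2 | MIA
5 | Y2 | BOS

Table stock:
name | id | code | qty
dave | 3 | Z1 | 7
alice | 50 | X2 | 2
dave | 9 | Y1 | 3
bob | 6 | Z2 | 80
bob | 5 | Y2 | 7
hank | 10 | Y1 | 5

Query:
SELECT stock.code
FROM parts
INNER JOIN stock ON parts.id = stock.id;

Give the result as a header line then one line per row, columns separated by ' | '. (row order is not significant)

After JOIN stock (4 rows):
parts.id | parts.code | parts.city | stock.name | stock.id | stock.code | stock.qty
6 | Y2 | SEA | bob | 6 | Z2 | 80
50 | Y1 | CHI | alice | 50 | X2 | 2
10 | Y2 | NY | hank | 10 | Y1 | 5
5 | Y2 | BOS | bob | 5 | Y2 | 7
After SELECT (4 rows):
stock.code
Z2
X2
Y1
Y2

== RESULT ==
stock.code
Z2
X2
Y1
Y2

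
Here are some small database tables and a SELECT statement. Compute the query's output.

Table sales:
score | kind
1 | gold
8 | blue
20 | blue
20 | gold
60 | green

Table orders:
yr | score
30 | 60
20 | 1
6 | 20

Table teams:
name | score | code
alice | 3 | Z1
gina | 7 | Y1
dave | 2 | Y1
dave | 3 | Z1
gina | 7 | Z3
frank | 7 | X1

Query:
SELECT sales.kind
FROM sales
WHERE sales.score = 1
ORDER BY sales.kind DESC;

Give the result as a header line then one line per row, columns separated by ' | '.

After WHERE (1 rows):
sales.score | sales.kind
1 | gold
After SELECT (1 rows):
sales.kind
gold
After ORDER BY (1 rows):
sales.kind
gold

== RESULT ==
sales.kind
gold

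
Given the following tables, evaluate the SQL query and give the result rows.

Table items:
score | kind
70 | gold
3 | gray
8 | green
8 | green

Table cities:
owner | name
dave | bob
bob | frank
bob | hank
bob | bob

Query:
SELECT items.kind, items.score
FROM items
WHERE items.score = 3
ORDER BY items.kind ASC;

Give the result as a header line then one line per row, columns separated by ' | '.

After WHERE (1 rows):
items.score | items.kind
3 | gray
After SELECT (1 rows):
items.kind | items.score
gray | 3
After ORDER BY (1 rows):
items.kind | items.score
gray | 3

== RESULT ==
items.kind | items.score
gray | 3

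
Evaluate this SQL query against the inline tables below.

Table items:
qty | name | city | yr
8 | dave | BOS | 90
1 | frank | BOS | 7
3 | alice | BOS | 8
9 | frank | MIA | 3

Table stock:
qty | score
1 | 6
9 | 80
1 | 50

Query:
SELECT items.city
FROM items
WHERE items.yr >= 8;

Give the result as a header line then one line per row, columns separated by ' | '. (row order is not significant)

== RESULT ==
items.city
BOS
BOS

Derivation:
After WHERE (2 rows):
items.qty | items.name | items.city | items.yr
8 | dave | BOS | 90
3 | alice | BOS | 8
After SELECT (2 rows):
items.city
BOS
BOS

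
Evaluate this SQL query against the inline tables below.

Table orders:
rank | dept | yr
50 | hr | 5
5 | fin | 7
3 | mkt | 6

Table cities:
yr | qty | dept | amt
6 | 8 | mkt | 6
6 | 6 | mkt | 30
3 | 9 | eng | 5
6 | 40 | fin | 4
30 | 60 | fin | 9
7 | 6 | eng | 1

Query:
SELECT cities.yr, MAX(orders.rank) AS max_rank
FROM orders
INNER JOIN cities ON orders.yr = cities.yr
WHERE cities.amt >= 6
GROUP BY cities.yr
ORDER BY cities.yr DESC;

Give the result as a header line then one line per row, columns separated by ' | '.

After JOIN cities (4 rows):
orders.rank | orders.dept | orders.yr | cities.yr | cities.qty | cities.dept | cities.amt
5 | fin | 7 | 7 | 6 | eng | 1
3 | mkt | 6 | 6 | 8 | mkt | 6
3 | mkt | 6 | 6 | 6 | mkt | 30
3 | mkt | 6 | 6 | 40 | fin | 4
After WHERE (2 rows):
orders.rank | orders.dept | orders.yr | cities.yr | cities.qty | cities.dept | cities.amt
3 | mkt | 6 | 6 | 8 | mkt | 6
3 | mkt | 6 | 6 | 6 | mkt | 30
After GROUP BY (1 rows):
cities.yr | max_rank
6 | 3
After ORDER BY (1 rows):
cities.yr | max_rank
6 | 3

== RESULT ==
cities.yr | max_rank
6 | 3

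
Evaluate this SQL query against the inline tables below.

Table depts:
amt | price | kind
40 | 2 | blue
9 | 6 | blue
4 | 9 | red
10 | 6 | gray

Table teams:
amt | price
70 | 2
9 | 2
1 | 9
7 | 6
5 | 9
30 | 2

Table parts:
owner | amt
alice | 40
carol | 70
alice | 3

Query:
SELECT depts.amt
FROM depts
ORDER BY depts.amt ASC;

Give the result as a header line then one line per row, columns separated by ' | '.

== RESULT ==
depts.amt
4
9
10
40

Derivation:
After SELECT (4 rows):
depts.amt
40
9
4
10
After ORDER BY (4 rows):
depts.amt
4
9
10
40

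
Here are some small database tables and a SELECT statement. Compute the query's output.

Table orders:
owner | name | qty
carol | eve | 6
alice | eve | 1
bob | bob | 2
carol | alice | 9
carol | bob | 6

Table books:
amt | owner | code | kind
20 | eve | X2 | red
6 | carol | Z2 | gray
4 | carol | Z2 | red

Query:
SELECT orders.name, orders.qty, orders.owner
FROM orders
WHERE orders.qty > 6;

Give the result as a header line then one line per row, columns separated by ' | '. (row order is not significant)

After WHERE (1 rows):
orders.owner | orders.name | orders.qty
carol | alice | 9
After SELECT (1 rows):
orders.name | orders.qty | orders.owner
alice | 9 | carol

== RESULT ==
orders.name | orders.qty | orders.owner
alice | 9 | carol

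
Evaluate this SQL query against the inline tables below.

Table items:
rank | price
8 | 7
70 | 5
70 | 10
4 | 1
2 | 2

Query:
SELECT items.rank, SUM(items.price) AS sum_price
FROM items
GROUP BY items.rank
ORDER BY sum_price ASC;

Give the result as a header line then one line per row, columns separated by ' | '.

After GROUP BY (4 rows):
items.rank | sum_price
8 | 7
70 | 15
4 | 1
2 | 2
After ORDER BY (4 rows):
items.rank | sum_price
4 | 1
2 | 2
8 | 7
70 | 15

== RESULT ==
items.rank | sum_price
4 | 1
2 | 2
8 | 7
70 | 15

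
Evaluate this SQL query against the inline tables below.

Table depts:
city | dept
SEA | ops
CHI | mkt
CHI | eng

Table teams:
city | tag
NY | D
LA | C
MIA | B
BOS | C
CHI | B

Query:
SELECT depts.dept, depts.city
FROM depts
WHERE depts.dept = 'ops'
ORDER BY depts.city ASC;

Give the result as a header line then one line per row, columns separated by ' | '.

== RESULT ==
depts.dept | depts.city
ops | SEA

Derivation:
After WHERE (1 rows):
depts.city | depts.dept
SEA | ops
After SELECT (1 rows):
depts.dept | depts.city
ops | SEA
After ORDER BY (1 rows):
depts.dept | depts.city
ops | SEA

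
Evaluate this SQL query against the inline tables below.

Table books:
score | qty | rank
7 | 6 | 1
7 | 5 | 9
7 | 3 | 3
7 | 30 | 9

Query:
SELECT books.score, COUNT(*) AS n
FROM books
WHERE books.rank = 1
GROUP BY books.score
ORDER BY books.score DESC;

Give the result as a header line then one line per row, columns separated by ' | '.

== RESULT ==
books.score | n
7 | 1

Derivation:
After WHERE (1 rows):
books.score | books.qty | books.rank
7 | 6 | 1
After GROUP BY (1 rows):
books.score | n
7 | 1
After ORDER BY (1 rows):
books.score | n
7 | 1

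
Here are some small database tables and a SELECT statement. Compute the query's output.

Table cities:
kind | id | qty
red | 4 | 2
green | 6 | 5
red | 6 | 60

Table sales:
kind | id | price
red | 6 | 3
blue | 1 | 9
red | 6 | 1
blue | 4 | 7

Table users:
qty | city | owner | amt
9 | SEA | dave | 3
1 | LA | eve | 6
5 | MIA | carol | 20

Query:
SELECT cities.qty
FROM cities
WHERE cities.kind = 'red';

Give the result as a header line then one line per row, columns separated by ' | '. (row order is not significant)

== RESULT ==
cities.qty
2
60

Derivation:
After WHERE (2 rows):
cities.kind | cities.id | cities.qty
red | 4 | 2
red | 6 | 60
After SELECT (2 rows):
cities.qty
2
60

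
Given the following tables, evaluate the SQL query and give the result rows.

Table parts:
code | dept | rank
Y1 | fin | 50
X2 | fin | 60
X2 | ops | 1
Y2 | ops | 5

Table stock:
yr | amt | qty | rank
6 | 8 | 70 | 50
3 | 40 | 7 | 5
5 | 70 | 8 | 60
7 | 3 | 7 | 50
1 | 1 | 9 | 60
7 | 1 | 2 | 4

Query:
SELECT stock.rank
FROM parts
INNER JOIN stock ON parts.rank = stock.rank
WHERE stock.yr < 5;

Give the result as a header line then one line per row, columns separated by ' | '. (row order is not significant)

After JOIN stock (5 rows):
parts.code | parts.dept | parts.rank | stock.yr | stock.amt | stock.qty | stock.rank
Y1 | fin | 50 | 6 | 8 | 70 | 50
Y1 | fin | 50 | 7 | 3 | 7 | 50
X2 | fin | 60 | 5 | 70 | 8 | 60
X2 | fin | 60 | 1 | 1 | 9 | 60
Y2 | ops | 5 | 3 | 40 | 7 | 5
After WHERE (2 rows):
parts.code | parts.dept | parts.rank | stock.yr | stock.amt | stock.qty | stock.rank
X2 | fin | 60 | 1 | 1 | 9 | 60
Y2 | ops | 5 | 3 | 40 | 7 | 5
After SELECT (2 rows):
stock.rank
60
5

== RESULT ==
stock.rank
60
5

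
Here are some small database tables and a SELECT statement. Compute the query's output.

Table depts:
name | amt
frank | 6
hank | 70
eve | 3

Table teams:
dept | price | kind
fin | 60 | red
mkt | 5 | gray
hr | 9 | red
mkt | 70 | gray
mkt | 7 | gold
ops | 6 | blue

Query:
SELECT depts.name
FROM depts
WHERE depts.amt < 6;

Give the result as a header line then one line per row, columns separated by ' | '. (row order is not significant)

After WHERE (1 rows):
depts.name | depts.amt
eve | 3
After SELECT (1 rows):
depts.name
eve

== RESULT ==
depts.name
eve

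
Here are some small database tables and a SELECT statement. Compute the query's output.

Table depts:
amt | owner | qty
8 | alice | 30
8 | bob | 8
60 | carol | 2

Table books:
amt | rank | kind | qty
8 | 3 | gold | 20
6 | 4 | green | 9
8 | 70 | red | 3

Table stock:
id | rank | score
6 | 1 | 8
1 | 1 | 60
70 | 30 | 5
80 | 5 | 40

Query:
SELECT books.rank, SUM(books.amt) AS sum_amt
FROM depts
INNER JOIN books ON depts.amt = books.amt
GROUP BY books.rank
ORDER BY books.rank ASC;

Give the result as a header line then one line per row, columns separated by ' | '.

After JOIN books (4 rows):
depts.amt | depts.owner | depts.qty | books.amt | books.rank | books.kind | books.qty
8 | alice | 30 | 8 | 3 | gold | 20
8 | alice | 30 | 8 | 70 | red | 3
8 | bob | 8 | 8 | 3 | gold | 20
8 | bob | 8 | 8 | 70 | red | 3
After GROUP BY (2 rows):
books.rank | sum_amt
3 | 16
70 | 16
After ORDER BY (2 rows):
books.rank | sum_amt
3 | 16
70 | 16

== RESULT ==
books.rank | sum_amt
3 | 16
70 | 16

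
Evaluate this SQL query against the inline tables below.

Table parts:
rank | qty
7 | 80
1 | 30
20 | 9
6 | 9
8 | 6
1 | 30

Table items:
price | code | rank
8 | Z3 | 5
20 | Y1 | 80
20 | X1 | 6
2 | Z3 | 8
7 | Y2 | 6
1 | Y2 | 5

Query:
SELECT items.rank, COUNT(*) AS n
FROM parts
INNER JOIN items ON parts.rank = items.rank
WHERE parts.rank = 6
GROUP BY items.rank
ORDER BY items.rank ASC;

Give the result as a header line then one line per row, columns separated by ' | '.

After JOIN items (3 rows):
parts.rank | parts.qty | items.price | items.code | items.rank
6 | 9 | 20 | X1 | 6
6 | 9 | 7 | Y2 | 6
8 | 6 | 2 | Z3 | 8
After WHERE (2 rows):
parts.rank | parts.qty | items.price | items.code | items.rank
6 | 9 | 20 | X1 | 6
6 | 9 | 7 | Y2 | 6
After GROUP BY (1 rows):
items.rank | n
6 | 2
After ORDER BY (1 rows):
items.rank | n
6 | 2

== RESULT ==
items.rank | n
6 | 2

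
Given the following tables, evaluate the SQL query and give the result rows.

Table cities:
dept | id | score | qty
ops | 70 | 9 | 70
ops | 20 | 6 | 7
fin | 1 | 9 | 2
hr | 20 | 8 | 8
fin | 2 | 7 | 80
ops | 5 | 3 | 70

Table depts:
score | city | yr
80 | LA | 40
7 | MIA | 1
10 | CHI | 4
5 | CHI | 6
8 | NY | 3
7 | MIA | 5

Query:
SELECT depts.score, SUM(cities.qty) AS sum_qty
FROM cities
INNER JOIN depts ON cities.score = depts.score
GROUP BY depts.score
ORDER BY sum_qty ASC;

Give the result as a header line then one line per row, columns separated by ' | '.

After JOIN depts (3 rows):
cities.dept | cities.id | cities.score | cities.qty | depts.score | depts.city | depts.yr
hr | 20 | 8 | 8 | 8 | NY | 3
fin | 2 | 7 | 80 | 7 | MIA | 1
fin | 2 | 7 | 80 | 7 | MIA | 5
After GROUP BY (2 rows):
depts.score | sum_qty
8 | 8
7 | 160
After ORDER BY (2 rows):
depts.score | sum_qty
8 | 8
7 | 160

== RESULT ==
depts.score | sum_qty
8 | 8
7 | 160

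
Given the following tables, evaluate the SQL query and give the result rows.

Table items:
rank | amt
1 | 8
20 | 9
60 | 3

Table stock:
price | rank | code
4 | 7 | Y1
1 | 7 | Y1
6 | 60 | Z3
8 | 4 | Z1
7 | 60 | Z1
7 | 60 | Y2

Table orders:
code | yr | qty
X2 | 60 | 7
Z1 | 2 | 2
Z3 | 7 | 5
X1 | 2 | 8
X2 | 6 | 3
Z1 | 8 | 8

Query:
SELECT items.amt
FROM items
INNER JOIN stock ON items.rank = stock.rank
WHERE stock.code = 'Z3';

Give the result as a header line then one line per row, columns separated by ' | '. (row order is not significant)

After JOIN stock (3 rows):
items.rank | items.amt | stock.price | stock.rank | stock.code
60 | 3 | 6 | 60 | Z3
60 | 3 | 7 | 60 | Z1
60 | 3 | 7 | 60 | Y2
After WHERE (1 rows):
items.rank | items.amt | stock.price | stock.rank | stock.code
60 | 3 | 6 | 60 | Z3
After SELECT (1 rows):
items.amt
3

== RESULT ==
items.amt
3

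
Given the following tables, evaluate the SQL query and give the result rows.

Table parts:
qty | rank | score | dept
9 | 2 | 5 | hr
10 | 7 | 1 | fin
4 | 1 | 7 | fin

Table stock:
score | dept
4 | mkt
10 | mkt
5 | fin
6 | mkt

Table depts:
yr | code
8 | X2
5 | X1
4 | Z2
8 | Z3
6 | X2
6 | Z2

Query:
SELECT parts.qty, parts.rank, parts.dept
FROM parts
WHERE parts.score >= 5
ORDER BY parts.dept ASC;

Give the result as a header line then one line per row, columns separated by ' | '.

== RESULT ==
parts.qty | parts.rank | parts.dept
4 | 1 | fin
9 | 2 | hr

Derivation:
After WHERE (2 rows):
parts.qty | parts.rank | parts.score | parts.dept
9 | 2 | 5 | hr
4 | 1 | 7 | fin
After SELECT (2 rows):
parts.qty | parts.rank | parts.dept
9 | 2 | hr
4 | 1 | fin
After ORDER BY (2 rows):
parts.qty | parts.rank | parts.dept
4 | 1 | fin
9 | 2 | hr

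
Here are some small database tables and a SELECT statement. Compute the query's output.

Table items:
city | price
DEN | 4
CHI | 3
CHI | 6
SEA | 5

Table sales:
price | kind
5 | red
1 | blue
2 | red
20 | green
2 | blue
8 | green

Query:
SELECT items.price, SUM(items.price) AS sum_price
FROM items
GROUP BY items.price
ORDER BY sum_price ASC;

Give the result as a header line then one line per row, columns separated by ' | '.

After GROUP BY (4 rows):
items.price | sum_price
4 | 4
3 | 3
6 | 6
5 | 5
After ORDER BY (4 rows):
items.price | sum_price
3 | 3
4 | 4
5 | 5
6 | 6

== RESULT ==
items.price | sum_price
3 | 3
4 | 4
5 | 5
6 | 6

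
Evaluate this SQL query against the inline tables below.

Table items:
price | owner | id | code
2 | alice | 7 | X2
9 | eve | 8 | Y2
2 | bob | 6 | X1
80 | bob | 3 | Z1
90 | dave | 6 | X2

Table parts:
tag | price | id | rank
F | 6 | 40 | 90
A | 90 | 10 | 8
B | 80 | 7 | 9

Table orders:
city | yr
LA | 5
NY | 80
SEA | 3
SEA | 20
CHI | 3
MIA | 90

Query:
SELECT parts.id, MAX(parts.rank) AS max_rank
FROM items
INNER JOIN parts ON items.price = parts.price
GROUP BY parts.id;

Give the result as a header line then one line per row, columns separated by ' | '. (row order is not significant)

== RESULT ==
parts.id | max_rank
7 | 9
10 | 8

Derivation:
After JOIN parts (2 rows):
items.price | items.owner | items.id | items.code | parts.tag | parts.price | parts.id | parts.rank
80 | bob | 3 | Z1 | B | 80 | 7 | 9
90 | dave | 6 | X2 | A | 90 | 10 | 8
After GROUP BY (2 rows):
parts.id | max_rank
7 | 9
10 | 8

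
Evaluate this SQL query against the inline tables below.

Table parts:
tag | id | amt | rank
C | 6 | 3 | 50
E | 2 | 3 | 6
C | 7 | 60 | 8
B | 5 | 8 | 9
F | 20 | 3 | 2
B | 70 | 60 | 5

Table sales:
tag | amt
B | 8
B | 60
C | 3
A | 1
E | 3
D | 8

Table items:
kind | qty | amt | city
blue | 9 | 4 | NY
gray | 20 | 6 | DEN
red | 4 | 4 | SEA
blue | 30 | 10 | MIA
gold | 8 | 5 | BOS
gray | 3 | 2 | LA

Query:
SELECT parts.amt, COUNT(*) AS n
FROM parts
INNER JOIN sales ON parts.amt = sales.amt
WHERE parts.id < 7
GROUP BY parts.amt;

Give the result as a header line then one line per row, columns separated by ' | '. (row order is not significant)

== RESULT ==
parts.amt | n
3 | 4
8 | 2

Derivation:
After JOIN sales (10 rows):
parts.tag | parts.id | parts.amt | parts.rank | sales.tag | sales.amt
C | 6 | 3 | 50 | C | 3
C | 6 | 3 | 50 | E | 3
E | 2 | 3 | 6 | C | 3
E | 2 | 3 | 6 | E | 3
C | 7 | 60 | 8 | B | 60
B | 5 | 8 | 9 | B | 8
B | 5 | 8 | 9 | D | 8
F | 20 | 3 | 2 | C | 3
F | 20 | 3 | 2 | E | 3
B | 70 | 60 | 5 | B | 60
After WHERE (6 rows):
parts.tag | parts.id | parts.amt | parts.rank | sales.tag | sales.amt
C | 6 | 3 | 50 | C | 3
C | 6 | 3 | 50 | E | 3
E | 2 | 3 | 6 | C | 3
E | 2 | 3 | 6 | E | 3
B | 5 | 8 | 9 | B | 8
B | 5 | 8 | 9 | D | 8
After GROUP BY (2 rows):
parts.amt | n
3 | 4
8 | 2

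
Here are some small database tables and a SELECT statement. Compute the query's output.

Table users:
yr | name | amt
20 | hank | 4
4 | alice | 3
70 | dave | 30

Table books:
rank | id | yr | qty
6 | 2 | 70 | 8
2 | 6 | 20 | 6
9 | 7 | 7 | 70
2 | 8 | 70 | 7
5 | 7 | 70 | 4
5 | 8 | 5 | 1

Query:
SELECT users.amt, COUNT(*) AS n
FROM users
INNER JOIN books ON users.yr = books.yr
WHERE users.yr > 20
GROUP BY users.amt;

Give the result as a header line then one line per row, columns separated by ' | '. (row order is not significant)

== RESULT ==
users.amt | n
30 | 3

Derivation:
After JOIN books (4 rows):
users.yr | users.name | users.amt | books.rank | books.id | books.yr | books.qty
20 | hank | 4 | 2 | 6 | 20 | 6
70 | dave | 30 | 6 | 2 | 70 | 8
70 | dave | 30 | 2 | 8 | 70 | 7
70 | dave | 30 | 5 | 7 | 70 | 4
After WHERE (3 rows):
users.yr | users.name | users.amt | books.rank | books.id | books.yr | books.qty
70 | dave | 30 | 6 | 2 | 70 | 8
70 | dave | 30 | 2 | 8 | 70 | 7
70 | dave | 30 | 5 | 7 | 70 | 4
After GROUP BY (1 rows):
users.amt | n
30 | 3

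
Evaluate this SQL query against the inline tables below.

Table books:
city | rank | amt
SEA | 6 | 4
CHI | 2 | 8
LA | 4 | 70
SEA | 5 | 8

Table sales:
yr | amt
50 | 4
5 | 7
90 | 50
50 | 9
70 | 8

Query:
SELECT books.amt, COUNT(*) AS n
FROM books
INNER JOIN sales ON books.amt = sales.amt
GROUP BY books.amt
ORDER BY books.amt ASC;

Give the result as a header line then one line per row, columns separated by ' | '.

After JOIN sales (3 rows):
books.city | books.rank | books.amt | sales.yr | sales.amt
SEA | 6 | 4 | 50 | 4
CHI | 2 | 8 | 70 | 8
SEA | 5 | 8 | 70 | 8
After GROUP BY (2 rows):
books.amt | n
4 | 1
8 | 2
After ORDER BY (2 rows):
books.amt | n
4 | 1
8 | 2

== RESULT ==
books.amt | n
4 | 1
8 | 2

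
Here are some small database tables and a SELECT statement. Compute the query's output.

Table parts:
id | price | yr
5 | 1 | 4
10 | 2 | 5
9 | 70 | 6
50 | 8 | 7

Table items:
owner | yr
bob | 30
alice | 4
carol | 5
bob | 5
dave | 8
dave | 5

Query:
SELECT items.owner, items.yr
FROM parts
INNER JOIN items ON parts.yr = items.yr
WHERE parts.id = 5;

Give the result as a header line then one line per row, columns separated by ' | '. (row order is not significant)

== RESULT ==
items.owner | items.yr
alice | 4

Derivation:
After JOIN items (4 rows):
parts.id | parts.price | parts.yr | items.owner | items.yr
5 | 1 | 4 | alice | 4
10 | 2 | 5 | carol | 5
10 | 2 | 5 | bob | 5
10 | 2 | 5 | dave | 5
After WHERE (1 rows):
parts.id | parts.price | parts.yr | items.owner | items.yr
5 | 1 | 4 | alice | 4
After SELECT (1 rows):
items.owner | items.yr
alice | 4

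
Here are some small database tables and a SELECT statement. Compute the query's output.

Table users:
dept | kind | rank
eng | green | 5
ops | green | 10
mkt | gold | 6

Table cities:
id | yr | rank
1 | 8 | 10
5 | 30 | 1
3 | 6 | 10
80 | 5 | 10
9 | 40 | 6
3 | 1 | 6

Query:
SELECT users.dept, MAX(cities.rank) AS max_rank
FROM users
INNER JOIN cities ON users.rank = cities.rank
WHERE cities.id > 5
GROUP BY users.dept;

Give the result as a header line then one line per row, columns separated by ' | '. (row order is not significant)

After JOIN cities (5 rows):
users.dept | users.kind | users.rank | cities.id | cities.yr | cities.rank
ops | green | 10 | 1 | 8 | 10
ops | green | 10 | 3 | 6 | 10
ops | green | 10 | 80 | 5 | 10
mkt | gold | 6 | 9 | 40 | 6
mkt | gold | 6 | 3 | 1 | 6
After WHERE (2 rows):
users.dept | users.kind | users.rank | cities.id | cities.yr | cities.rank
ops | green | 10 | 80 | 5 | 10
mkt | gold | 6 | 9 | 40 | 6
After GROUP BY (2 rows):
users.dept | max_rank
ops | 10
mkt | 6

== RESULT ==
users.dept | max_rank
ops | 10
mkt | 6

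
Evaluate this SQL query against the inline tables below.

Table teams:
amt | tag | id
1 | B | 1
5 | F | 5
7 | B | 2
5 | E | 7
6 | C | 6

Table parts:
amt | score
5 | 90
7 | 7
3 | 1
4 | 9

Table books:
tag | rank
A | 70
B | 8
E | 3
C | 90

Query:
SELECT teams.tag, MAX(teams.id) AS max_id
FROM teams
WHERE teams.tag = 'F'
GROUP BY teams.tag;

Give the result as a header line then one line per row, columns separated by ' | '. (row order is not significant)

After WHERE (1 rows):
teams.amt | teams.tag | teams.id
5 | F | 5
After GROUP BY (1 rows):
teams.tag | max_id
F | 5

== RESULT ==
teams.tag | max_id
F | 5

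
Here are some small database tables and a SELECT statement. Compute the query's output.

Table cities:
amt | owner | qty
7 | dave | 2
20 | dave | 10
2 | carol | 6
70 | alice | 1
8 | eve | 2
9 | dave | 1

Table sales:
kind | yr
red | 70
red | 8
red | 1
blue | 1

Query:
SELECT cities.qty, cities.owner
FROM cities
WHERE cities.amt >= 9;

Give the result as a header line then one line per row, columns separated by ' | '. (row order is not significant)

== RESULT ==
cities.qty | cities.owner
10 | dave
1 | alice
1 | dave

Derivation:
After WHERE (3 rows):
cities.amt | cities.owner | cities.qty
20 | dave | 10
70 | alice | 1
9 | dave | 1
After SELECT (3 rows):
cities.qty | cities.owner
10 | dave
1 | alice
1 | dave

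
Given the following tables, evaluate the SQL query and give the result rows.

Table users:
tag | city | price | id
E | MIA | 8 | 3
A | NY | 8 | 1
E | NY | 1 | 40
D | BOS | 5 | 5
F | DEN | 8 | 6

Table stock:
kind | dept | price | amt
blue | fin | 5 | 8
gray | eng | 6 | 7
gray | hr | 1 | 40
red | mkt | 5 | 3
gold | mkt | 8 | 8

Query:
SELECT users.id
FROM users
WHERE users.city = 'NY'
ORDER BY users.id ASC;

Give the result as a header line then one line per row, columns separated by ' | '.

After WHERE (2 rows):
users.tag | users.city | users.price | users.id
A | NY | 8 | 1
E | NY | 1 | 40
After SELECT (2 rows):
users.id
1
40
After ORDER BY (2 rows):
users.id
1
40

== RESULT ==
users.id
1
40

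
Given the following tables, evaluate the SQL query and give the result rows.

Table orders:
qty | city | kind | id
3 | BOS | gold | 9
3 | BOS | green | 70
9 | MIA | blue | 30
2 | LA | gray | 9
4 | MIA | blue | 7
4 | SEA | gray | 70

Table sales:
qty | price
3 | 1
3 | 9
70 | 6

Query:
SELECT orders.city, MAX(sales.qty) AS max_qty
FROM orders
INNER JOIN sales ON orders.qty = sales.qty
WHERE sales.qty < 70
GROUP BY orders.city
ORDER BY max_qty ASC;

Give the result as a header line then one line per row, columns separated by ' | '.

== RESULT ==
orders.city | max_qty
BOS | 3

Derivation:
After JOIN sales (4 rows):
orders.qty | orders.city | orders.kind | orders.id | sales.qty | sales.price
3 | BOS | gold | 9 | 3 | 1
3 | BOS | gold | 9 | 3 | 9
3 | BOS | green | 70 | 3 | 1
3 | BOS | green | 70 | 3 | 9
After WHERE (4 rows):
orders.qty | orders.city | orders.kind | orders.id | sales.qty | sales.price
3 | BOS | gold | 9 | 3 | 1
3 | BOS | gold | 9 | 3 | 9
3 | BOS | green | 70 | 3 | 1
3 | BOS | green | 70 | 3 | 9
After GROUP BY (1 rows):
orders.city | max_qty
BOS | 3
After ORDER BY (1 rows):
orders.city | max_qty
BOS | 3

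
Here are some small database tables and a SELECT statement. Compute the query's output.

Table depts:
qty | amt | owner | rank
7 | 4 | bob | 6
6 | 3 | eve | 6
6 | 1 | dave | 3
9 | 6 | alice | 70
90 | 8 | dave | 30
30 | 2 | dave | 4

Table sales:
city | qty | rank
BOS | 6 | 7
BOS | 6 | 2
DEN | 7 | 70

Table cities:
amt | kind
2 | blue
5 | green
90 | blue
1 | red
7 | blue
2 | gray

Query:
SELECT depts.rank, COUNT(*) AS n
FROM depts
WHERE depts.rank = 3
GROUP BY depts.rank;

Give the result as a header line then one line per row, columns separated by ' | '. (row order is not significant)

After WHERE (1 rows):
depts.qty | depts.amt | depts.owner | depts.rank
6 | 1 | dave | 3
After GROUP BY (1 rows):
depts.rank | n
3 | 1

== RESULT ==
depts.rank | n
3 | 1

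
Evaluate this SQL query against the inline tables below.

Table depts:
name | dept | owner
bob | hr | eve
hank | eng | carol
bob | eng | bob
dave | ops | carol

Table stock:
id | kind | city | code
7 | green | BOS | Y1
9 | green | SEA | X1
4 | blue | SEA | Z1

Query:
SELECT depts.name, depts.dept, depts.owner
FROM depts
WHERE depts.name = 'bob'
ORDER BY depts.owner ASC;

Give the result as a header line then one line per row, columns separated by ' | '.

== RESULT ==
depts.name | depts.dept | depts.owner
bob | eng | bob
bob | hr | eve

Derivation:
After WHERE (2 rows):
depts.name | depts.dept | depts.owner
bob | hr | eve
bob | eng | bob
After SELECT (2 rows):
depts.name | depts.dept | depts.owner
bob | hr | eve
bob | eng | bob
After ORDER BY (2 rows):
depts.name | depts.dept | depts.owner
bob | eng | bob
bob | hr | eve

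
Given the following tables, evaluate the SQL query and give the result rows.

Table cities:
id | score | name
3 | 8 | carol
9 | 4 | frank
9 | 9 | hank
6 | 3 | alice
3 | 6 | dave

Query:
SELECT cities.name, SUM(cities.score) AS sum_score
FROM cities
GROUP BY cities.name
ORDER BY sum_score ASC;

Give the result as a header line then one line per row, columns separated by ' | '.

== RESULT ==
cities.name | sum_score
alice | 3
frank | 4
dave | 6
carol | 8
hank | 9

Derivation:
After GROUP BY (5 rows):
cities.name | sum_score
carol | 8
frank | 4
hank | 9
alice | 3
dave | 6
After ORDER BY (5 rows):
cities.name | sum_score
alice | 3
frank | 4
dave | 6
carol | 8
hank | 9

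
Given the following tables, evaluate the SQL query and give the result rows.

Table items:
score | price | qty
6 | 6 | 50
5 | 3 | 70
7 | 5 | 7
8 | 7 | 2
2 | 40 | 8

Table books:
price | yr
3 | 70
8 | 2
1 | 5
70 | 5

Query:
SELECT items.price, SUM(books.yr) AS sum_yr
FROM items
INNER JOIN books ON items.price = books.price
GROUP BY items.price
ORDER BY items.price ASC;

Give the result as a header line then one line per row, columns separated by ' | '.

== RESULT ==
items.price | sum_yr
3 | 70

Derivation:
After JOIN books (1 rows):
items.score | items.price | items.qty | books.price | books.yr
5 | 3 | 70 | 3 | 70
After GROUP BY (1 rows):
items.price | sum_yr
3 | 70
After ORDER BY (1 rows):
items.price | sum_yr
3 | 70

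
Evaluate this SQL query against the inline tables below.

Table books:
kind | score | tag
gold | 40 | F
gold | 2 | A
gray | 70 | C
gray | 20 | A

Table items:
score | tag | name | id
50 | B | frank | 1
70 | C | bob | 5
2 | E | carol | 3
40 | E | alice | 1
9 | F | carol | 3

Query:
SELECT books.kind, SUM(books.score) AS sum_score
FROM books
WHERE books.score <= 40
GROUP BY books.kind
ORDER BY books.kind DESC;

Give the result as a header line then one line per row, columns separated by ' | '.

After WHERE (3 rows):
books.kind | books.score | books.tag
gold | 40 | F
gold | 2 | A
gray | 20 | A
After GROUP BY (2 rows):
books.kind | sum_score
gold | 42
gray | 20
After ORDER BY (2 rows):
books.kind | sum_score
gray | 20
gold | 42

== RESULT ==
books.kind | sum_score
gray | 20
gold | 42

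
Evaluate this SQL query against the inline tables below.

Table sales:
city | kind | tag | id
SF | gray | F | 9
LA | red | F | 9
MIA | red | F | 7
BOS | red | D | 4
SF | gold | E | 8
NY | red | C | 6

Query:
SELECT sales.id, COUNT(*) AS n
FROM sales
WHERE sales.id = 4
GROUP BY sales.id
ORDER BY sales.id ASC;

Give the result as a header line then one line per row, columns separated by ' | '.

== RESULT ==
sales.id | n
4 | 1

Derivation:
After WHERE (1 rows):
sales.city | sales.kind | sales.tag | sales.id
BOS | red | D | 4
After GROUP BY (1 rows):
sales.id | n
4 | 1
After ORDER BY (1 rows):
sales.id | n
4 | 1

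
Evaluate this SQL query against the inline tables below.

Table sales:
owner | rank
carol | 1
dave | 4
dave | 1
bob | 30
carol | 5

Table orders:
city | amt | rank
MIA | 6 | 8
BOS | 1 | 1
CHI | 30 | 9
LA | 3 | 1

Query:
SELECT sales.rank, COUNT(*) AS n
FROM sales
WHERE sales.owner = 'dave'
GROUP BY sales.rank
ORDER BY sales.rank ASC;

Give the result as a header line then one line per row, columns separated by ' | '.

After WHERE (2 rows):
sales.owner | sales.rank
dave | 4
dave | 1
After GROUP BY (2 rows):
sales.rank | n
4 | 1
1 | 1
After ORDER BY (2 rows):
sales.rank | n
1 | 1
4 | 1

== RESULT ==
sales.rank | n
1 | 1
4 | 1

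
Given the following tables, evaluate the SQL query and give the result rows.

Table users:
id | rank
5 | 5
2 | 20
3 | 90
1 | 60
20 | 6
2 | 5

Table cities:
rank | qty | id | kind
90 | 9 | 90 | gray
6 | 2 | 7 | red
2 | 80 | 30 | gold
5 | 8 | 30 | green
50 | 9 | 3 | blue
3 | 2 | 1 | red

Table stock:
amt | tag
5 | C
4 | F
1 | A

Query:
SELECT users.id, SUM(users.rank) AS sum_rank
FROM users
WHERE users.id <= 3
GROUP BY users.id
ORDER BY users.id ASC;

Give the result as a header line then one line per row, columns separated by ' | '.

After WHERE (4 rows):
users.id | users.rank
2 | 20
3 | 90
1 | 60
2 | 5
After GROUP BY (3 rows):
users.id | sum_rank
2 | 25
3 | 90
1 | 60
After ORDER BY (3 rows):
users.id | sum_rank
1 | 60
2 | 25
3 | 90

== RESULT ==
users.id | sum_rank
1 | 60
2 | 25
3 | 90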